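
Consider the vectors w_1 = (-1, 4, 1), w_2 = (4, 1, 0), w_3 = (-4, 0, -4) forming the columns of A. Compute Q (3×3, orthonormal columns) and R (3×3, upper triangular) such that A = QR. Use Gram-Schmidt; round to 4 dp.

w_1 = (-1, 4, 1); ‖w_1‖ = 4.2426, so q_1 = (-0.2357, 0.9428, 0.2357).
q_1·w_2 = (-0.2357)·4 + 0.9428·1 + 0.2357·0 = 0.0000.
u_2 = w_2 + 0.0000·q_1 = (4.0000, 1.0000, 0.0000).
‖u_2‖ = 4.1231, so q_2 = (0.9701, 0.2425, 0.0000).
q_1·w_3 = (-0.2357)·(-4) + 0.9428·0 + 0.2357·(-4) = 0.0000; q_2·w_3 = 0.9701·(-4) + 0.2425·0 + 0.0000·(-4) = -3.8806.
u_3 = w_3 + 0.0000·q_1 + 3.8806·q_2 = (-0.2353, 0.9412, -4.0000).
‖u_3‖ = 4.1160, so q_3 = (-0.0572, 0.2287, -0.9718).

Q = [[-0.2357, 0.9701, -0.0572], [0.9428, 0.2425, 0.2287], [0.2357, 0.0000, -0.9718]], R = [[4.2426, 0.0000, 0.0000], [0.0000, 4.1231, -3.8806], [0.0000, 0.0000, 4.1160]]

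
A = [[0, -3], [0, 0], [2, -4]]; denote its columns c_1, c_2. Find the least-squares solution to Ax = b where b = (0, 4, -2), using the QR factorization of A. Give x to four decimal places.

c_1 = (0, 0, 2); ‖c_1‖ = 2.0000, so q_1 = (0.0000, 0.0000, 1.0000).
q_1·c_2 = 0.0000·(-3) + 0.0000·0 + 1.0000·(-4) = -4.0000.
u_2 = c_2 + 4.0000·q_1 = (-3.0000, 0.0000, 0.0000).
‖u_2‖ = 3.0000, so q_2 = (-1.0000, 0.0000, 0.0000).
Qᵀb = (-2.0000, 0.0000).
Back-substitute: x_2 = 0.0000/3.0000 = 0.0000.
x_1 = (-2.0000 + 4.0000·0.0000)/2.0000 = -1.0000.

x = (-1.0000, 0.0000)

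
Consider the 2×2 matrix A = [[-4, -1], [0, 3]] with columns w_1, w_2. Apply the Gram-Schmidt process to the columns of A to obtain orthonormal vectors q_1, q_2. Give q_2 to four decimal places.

q_2 = (0.0000, 1.0000)

w_1 = (-4, 0); ‖w_1‖ = 4.0000, so q_1 = (-1.0000, 0.0000).
q_1·w_2 = (-1.0000)·(-1) + 0.0000·3 = 1.0000.
u_2 = w_2 − 1.0000·q_1 = (0.0000, 3.0000).
‖u_2‖ = 3.0000, so q_2 = (0.0000, 1.0000).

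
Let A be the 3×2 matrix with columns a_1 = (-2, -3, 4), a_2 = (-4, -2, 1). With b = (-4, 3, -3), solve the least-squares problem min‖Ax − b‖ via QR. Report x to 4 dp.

a_1 = (-2, -3, 4); ‖a_1‖ = 5.3852, so q_1 = (-0.3714, -0.5571, 0.7428).
q_1·a_2 = (-0.3714)·(-4) + (-0.5571)·(-2) + 0.7428·1 = 3.3425.
u_2 = a_2 − 3.3425·q_1 = (-2.7586, -0.1379, -1.4828).
‖u_2‖ = 3.1349, so q_2 = (-0.8800, -0.0440, -0.4730).
Qᵀb = (-2.4140, 4.8068).
Back-substitute: x_2 = 4.8068/3.1349 = 1.5333.
x_1 = (-2.4140 − 3.3425·1.5333)/5.3852 = -1.4000.

x = (-1.4000, 1.5333)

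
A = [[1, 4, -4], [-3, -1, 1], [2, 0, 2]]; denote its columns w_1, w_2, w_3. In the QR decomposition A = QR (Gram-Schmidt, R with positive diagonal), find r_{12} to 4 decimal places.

e_1 = w_1/‖w_1‖ = (1, -3, 2)/3.7417 = (0.2673, -0.8018, 0.5345).
r_{12} = e_1·w_2 = 1.8708.

r_{12} = 1.8708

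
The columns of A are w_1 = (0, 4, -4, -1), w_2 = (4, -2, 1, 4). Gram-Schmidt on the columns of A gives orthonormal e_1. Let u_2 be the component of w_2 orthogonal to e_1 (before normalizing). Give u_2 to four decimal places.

e_1 = w_1/‖w_1‖ = (0, 4, -4, -1)/5.7446 = (0.0000, 0.6963, -0.6963, -0.1741).
r_{12} = e_1·w_2 = -2.7852.
u_2 = w_2 + 2.7852·e_1 = (4.0000, -0.0606, -0.9394, 3.5152).

u_2 = (4.0000, -0.0606, -0.9394, 3.5152)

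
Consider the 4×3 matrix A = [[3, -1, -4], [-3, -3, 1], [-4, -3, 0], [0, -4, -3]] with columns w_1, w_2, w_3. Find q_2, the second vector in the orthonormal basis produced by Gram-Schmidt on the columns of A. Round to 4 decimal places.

q_2 = (-0.5128, -0.2797, -0.1748, -0.7926)

w_1 = (3, -3, -4, 0); ‖w_1‖ = 5.8310, so q_1 = (0.5145, -0.5145, -0.6860, 0.0000).
q_1·w_2 = 0.5145·(-1) + (-0.5145)·(-3) + (-0.6860)·(-3) + 0.0000·(-4) = 3.0870.
u_2 = w_2 − 3.0870·q_1 = (-2.5882, -1.4118, -0.8824, -4.0000).
‖u_2‖ = 5.0468, so q_2 = (-0.5128, -0.2797, -0.1748, -0.7926).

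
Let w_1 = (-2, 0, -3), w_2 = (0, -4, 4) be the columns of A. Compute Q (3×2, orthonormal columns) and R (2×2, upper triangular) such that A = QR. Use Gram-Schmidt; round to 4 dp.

Q = [[-0.5547, -0.4036], [0.0000, -0.8745], [-0.8321, 0.2691]], R = [[3.6056, -3.3282], [0.0000, 4.5742]]

w_1 = (-2, 0, -3); ‖w_1‖ = 3.6056, so q_1 = (-0.5547, 0.0000, -0.8321).
q_1·w_2 = (-0.5547)·0 + 0.0000·(-4) + (-0.8321)·4 = -3.3282.
u_2 = w_2 + 3.3282·q_1 = (-1.8462, -4.0000, 1.2308).
‖u_2‖ = 4.5742, so q_2 = (-0.4036, -0.8745, 0.2691).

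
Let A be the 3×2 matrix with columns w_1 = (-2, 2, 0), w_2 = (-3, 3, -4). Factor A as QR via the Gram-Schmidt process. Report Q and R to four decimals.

w_1 = (-2, 2, 0); ‖w_1‖ = 2.8284, so e_1 = (-0.7071, 0.7071, 0.0000).
e_1·w_2 = (-0.7071)·(-3) + 0.7071·3 + 0.0000·(-4) = 4.2426.
u_2 = w_2 − 4.2426·e_1 = (0.0000, 0.0000, -4.0000).
‖u_2‖ = 4.0000, so e_2 = (0.0000, 0.0000, -1.0000).

Q = [[-0.7071, 0.0000], [0.7071, 0.0000], [0.0000, -1.0000]], R = [[2.8284, 4.2426], [0.0000, 4.0000]]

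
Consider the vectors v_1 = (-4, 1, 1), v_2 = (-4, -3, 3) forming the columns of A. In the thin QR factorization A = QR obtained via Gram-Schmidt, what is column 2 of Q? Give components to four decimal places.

e_2 = (-0.0999, -0.8745, 0.4747)

v_1 = (-4, 1, 1); ‖v_1‖ = 4.2426, so e_1 = (-0.9428, 0.2357, 0.2357).
e_1·v_2 = (-0.9428)·(-4) + 0.2357·(-3) + 0.2357·3 = 3.7712.
u_2 = v_2 − 3.7712·e_1 = (-0.4444, -3.8889, 2.1111).
‖u_2‖ = 4.4472, so e_2 = (-0.0999, -0.8745, 0.4747).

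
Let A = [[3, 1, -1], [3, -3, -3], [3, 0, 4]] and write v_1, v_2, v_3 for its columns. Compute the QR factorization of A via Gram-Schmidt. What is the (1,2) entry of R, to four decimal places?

r_{12} = -1.1547

q_1 = v_1/‖v_1‖ = (3, 3, 3)/5.1962 = (0.5774, 0.5774, 0.5774).
r_{12} = q_1·v_2 = -1.1547.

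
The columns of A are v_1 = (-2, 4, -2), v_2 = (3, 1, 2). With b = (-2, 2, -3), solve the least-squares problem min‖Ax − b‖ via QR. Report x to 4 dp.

x = (0.6400, -0.4400)

e_1 = v_1/‖v_1‖ = (-2, 4, -2)/4.8990 = (-0.4082, 0.8165, -0.4082).
r_{12} = e_1·v_2 = -1.2247.
u_2 = v_2 + 1.2247·e_1 = (2.5000, 2.0000, 1.5000).
‖u_2‖ = 3.5355, so e_2 = (0.7071, 0.5657, 0.4243).
Qᵀb = (3.6742, -1.5556).
Back-substitute: x_2 = -1.5556/3.5355 = -0.4400.
x_1 = (3.6742 + 1.2247·(-0.4400))/4.8990 = 0.6400.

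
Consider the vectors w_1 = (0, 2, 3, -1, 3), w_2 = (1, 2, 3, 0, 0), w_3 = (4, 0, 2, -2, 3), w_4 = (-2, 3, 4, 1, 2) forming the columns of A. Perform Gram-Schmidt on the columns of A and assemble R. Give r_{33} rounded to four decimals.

q_1 = w_1/‖w_1‖ = (0, 2, 3, -1, 3)/4.7958 = (0.0000, 0.4170, 0.6255, -0.2085, 0.6255).
r_{12} = q_1·w_2 = 2.7107.
u_2 = w_2 − 2.7107·q_1 = (1.0000, 0.8696, 1.3043, 0.5652, -1.6957).
‖u_2‖ = 2.5792, so q_2 = (0.3877, 0.3371, 0.5057, 0.2191, -0.6574).
r_{13} = q_1·w_3 = 3.5447; r_{23} = q_2·w_3 = 0.1517.
u_3 = w_3 − 3.5447·q_1 − 0.1517·q_2 = (3.9412, -1.5294, -0.2941, -1.2941, 0.8824).
r_{33} = ‖u_3‖ = 4.5179.

r_{33} = 4.5179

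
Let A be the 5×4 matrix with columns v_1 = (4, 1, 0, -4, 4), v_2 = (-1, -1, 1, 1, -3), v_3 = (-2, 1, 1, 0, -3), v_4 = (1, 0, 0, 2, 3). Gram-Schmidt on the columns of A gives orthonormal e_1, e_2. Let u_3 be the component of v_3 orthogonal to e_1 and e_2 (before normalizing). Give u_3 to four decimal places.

v_1 = (4, 1, 0, -4, 4); ‖v_1‖ = 7.0000, so e_1 = (0.5714, 0.1429, 0.0000, -0.5714, 0.5714).
e_1·v_2 = 0.5714·(-1) + 0.1429·(-1) + 0.0000·1 + (-0.5714)·1 + 0.5714·(-3) = -3.0000.
u_2 = v_2 + 3.0000·e_1 = (0.7143, -0.5714, 1.0000, -0.7143, -1.2857).
‖u_2‖ = 2.0000, so e_2 = (0.3571, -0.2857, 0.5000, -0.3571, -0.6429).
e_1·v_3 = 0.5714·(-2) + 0.1429·1 + 0.0000·1 + (-0.5714)·0 + 0.5714·(-3) = -2.7143; e_2·v_3 = 0.3571·(-2) + (-0.2857)·1 + 0.5000·1 + (-0.3571)·0 + (-0.6429)·(-3) = 1.4286.
u_3 = v_3 + 2.7143·e_1 − 1.4286·e_2 = (-0.9592, 1.7959, 0.2857, -1.0408, -0.5306).

u_3 = (-0.9592, 1.7959, 0.2857, -1.0408, -0.5306)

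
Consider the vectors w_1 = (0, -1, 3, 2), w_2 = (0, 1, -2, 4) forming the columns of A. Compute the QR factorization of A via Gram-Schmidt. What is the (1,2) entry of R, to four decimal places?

r_{12} = 0.2673

w_1 = (0, -1, 3, 2); ‖w_1‖ = 3.7417, so q_1 = (0.0000, -0.2673, 0.8018, 0.5345).
r_{12} = q_1·w_2 = 0.2673.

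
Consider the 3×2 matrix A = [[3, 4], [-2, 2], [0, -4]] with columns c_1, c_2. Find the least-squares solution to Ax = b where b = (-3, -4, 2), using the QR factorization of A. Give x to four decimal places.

x = (0.4653, -0.8812)

c_1 = (3, -2, 0); ‖c_1‖ = 3.6056, so e_1 = (0.8321, -0.5547, 0.0000).
e_1·c_2 = 0.8321·4 + (-0.5547)·2 + 0.0000·(-4) = 2.2188.
u_2 = c_2 − 2.2188·e_1 = (2.1538, 3.2308, -4.0000).
‖u_2‖ = 5.5747, so e_2 = (0.3864, 0.5795, -0.7175).
Qᵀb = (-0.2774, -4.9123).
Back-substitute: x_2 = -4.9123/5.5747 = -0.8812.
x_1 = (-0.2774 − 2.2188·(-0.8812))/3.6056 = 0.4653.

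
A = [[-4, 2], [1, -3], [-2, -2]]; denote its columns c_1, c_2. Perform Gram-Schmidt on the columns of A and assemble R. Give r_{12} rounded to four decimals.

e_1 = c_1/‖c_1‖ = (-4, 1, -2)/4.5826 = (-0.8729, 0.2182, -0.4364).
r_{12} = e_1·c_2 = -1.5275.

r_{12} = -1.5275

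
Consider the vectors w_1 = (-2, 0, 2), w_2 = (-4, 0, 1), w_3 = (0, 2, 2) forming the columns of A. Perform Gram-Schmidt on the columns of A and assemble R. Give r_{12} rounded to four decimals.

r_{12} = 3.5355

w_1 = (-2, 0, 2); ‖w_1‖ = 2.8284, so e_1 = (-0.7071, 0.0000, 0.7071).
r_{12} = e_1·w_2 = 3.5355.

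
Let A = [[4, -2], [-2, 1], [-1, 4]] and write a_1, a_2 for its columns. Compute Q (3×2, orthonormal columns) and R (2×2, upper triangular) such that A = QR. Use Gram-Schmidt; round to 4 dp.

Q = [[0.8729, 0.1952], [-0.4364, -0.0976], [-0.2182, 0.9759]], R = [[4.5826, -3.0551], [0.0000, 3.4157]]

a_1 = (4, -2, -1); ‖a_1‖ = 4.5826, so e_1 = (0.8729, -0.4364, -0.2182).
e_1·a_2 = 0.8729·(-2) + (-0.4364)·1 + (-0.2182)·4 = -3.0551.
u_2 = a_2 + 3.0551·e_1 = (0.6667, -0.3333, 3.3333).
‖u_2‖ = 3.4157, so e_2 = (0.1952, -0.0976, 0.9759).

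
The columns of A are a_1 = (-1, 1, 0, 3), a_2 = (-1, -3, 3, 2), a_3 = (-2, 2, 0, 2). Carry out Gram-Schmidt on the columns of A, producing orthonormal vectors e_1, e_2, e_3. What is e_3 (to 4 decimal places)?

e_3 = (-0.7909, 0.3453, 0.3342, -0.3788)

a_1 = (-1, 1, 0, 3); ‖a_1‖ = 3.3166, so e_1 = (-0.3015, 0.3015, 0.0000, 0.9045).
e_1·a_2 = (-0.3015)·(-1) + 0.3015·(-3) + 0.0000·3 + 0.9045·2 = 1.2060.
u_2 = a_2 − 1.2060·e_1 = (-0.6364, -3.3636, 3.0000, 0.9091).
‖u_2‖ = 4.6417, so e_2 = (-0.1371, -0.7247, 0.6463, 0.1959).
e_1·a_3 = (-0.3015)·(-2) + 0.3015·2 + 0.0000·0 + 0.9045·2 = 3.0151; e_2·a_3 = (-0.1371)·(-2) + (-0.7247)·2 + 0.6463·0 + 0.1959·2 = -0.7834.
u_3 = a_3 − 3.0151·e_1 + 0.7834·e_2 = (-1.1983, 0.5232, 0.5063, -0.5738).
‖u_3‖ = 1.5150, so e_3 = (-0.7909, 0.3453, 0.3342, -0.3788).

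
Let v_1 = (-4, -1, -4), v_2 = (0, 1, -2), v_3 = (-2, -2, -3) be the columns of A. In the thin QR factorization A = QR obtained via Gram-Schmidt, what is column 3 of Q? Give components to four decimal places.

v_1 = (-4, -1, -4); ‖v_1‖ = 5.7446, so e_1 = (-0.6963, -0.1741, -0.6963).
e_1·v_2 = (-0.6963)·0 + (-0.1741)·1 + (-0.6963)·(-2) = 1.2185.
u_2 = v_2 − 1.2185·e_1 = (0.8485, 1.2121, -1.1515).
‖u_2‖ = 1.8749, so e_2 = (0.4526, 0.6465, -0.6142).
e_1·v_3 = (-0.6963)·(-2) + (-0.1741)·(-2) + (-0.6963)·(-3) = 3.8297; e_2·v_3 = 0.4526·(-2) + 0.6465·(-2) + (-0.6142)·(-3) = -0.3556.
u_3 = v_3 − 3.8297·e_1 + 0.3556·e_2 = (0.8276, -1.1034, -0.5517).
‖u_3‖ = 1.4856, so e_3 = (0.5571, -0.7428, -0.3714).

e_3 = (0.5571, -0.7428, -0.3714)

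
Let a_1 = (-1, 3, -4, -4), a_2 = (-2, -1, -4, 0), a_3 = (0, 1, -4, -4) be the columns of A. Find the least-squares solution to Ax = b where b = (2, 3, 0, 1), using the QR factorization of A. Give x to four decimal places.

e_1 = a_1/‖a_1‖ = (-1, 3, -4, -4)/6.4807 = (-0.1543, 0.4629, -0.6172, -0.6172).
r_{12} = e_1·a_2 = 2.3146.
u_2 = a_2 − 2.3146·e_1 = (-1.6429, -2.0714, -2.5714, 1.4286).
‖u_2‖ = 3.9551, so e_2 = (-0.4154, -0.5237, -0.6502, 0.3612).
r_{13} = e_1·a_3 = 5.4006; r_{23} = e_2·a_3 = 0.6321.
u_3 = a_3 − 5.4006·e_1 − 0.6321·e_2 = (1.0959, -1.1689, -0.2557, -0.8950).
‖u_3‖ = 1.8530, so e_3 = (0.5914, -0.6308, -0.1380, -0.4830).
Qᵀb = (0.4629, -2.0408, -1.1927).
Back-substitute: x_3 = -1.1927/1.8530 = -0.6436.
x_2 = (-2.0408 − 0.6321·(-0.6436))/3.9551 = -0.4131.
x_1 = (0.4629 − 2.3146·(-0.4131) − 5.4006·(-0.6436))/6.4807 = 0.7553.

x = (0.7553, -0.4131, -0.6436)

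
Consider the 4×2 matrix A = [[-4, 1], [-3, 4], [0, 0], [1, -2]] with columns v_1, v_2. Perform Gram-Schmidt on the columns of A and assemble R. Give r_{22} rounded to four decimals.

v_1 = (-4, -3, 0, 1); ‖v_1‖ = 5.0990, so q_1 = (-0.7845, -0.5883, 0.0000, 0.1961).
q_1·v_2 = (-0.7845)·1 + (-0.5883)·4 + 0.0000·0 + 0.1961·(-2) = -3.5301.
u_2 = v_2 + 3.5301·q_1 = (-1.7692, 1.9231, 0.0000, -1.3077).
r_{22} = ‖u_2‖ = 2.9221.

r_{22} = 2.9221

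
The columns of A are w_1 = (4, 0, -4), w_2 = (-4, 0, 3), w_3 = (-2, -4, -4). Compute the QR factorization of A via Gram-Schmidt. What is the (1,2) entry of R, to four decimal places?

e_1 = w_1/‖w_1‖ = (4, 0, -4)/5.6569 = (0.7071, 0.0000, -0.7071).
r_{12} = e_1·w_2 = -4.9497.

r_{12} = -4.9497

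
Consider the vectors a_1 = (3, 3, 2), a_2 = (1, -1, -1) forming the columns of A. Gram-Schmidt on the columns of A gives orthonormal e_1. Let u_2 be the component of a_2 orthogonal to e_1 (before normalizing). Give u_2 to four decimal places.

u_2 = (1.2727, -0.7273, -0.8182)

e_1 = a_1/‖a_1‖ = (3, 3, 2)/4.6904 = (0.6396, 0.6396, 0.4264).
r_{12} = e_1·a_2 = -0.4264.
u_2 = a_2 + 0.4264·e_1 = (1.2727, -0.7273, -0.8182).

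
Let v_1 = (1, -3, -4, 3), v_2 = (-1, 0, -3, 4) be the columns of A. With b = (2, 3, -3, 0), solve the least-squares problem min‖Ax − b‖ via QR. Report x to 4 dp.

x = (-0.0814, 0.3412)

q_1 = v_1/‖v_1‖ = (1, -3, -4, 3)/5.9161 = (0.1690, -0.5071, -0.6761, 0.5071).
r_{12} = q_1·v_2 = 3.8877.
u_2 = v_2 − 3.8877·q_1 = (-1.6571, 1.9714, -0.3714, 2.0286).
‖u_2‖ = 3.2994, so q_2 = (-0.5023, 0.5975, -0.1126, 0.6148).
Qᵀb = (0.8452, 1.1258).
Back-substitute: x_2 = 1.1258/3.2994 = 0.3412.
x_1 = (0.8452 − 3.8877·0.3412)/5.9161 = -0.0814.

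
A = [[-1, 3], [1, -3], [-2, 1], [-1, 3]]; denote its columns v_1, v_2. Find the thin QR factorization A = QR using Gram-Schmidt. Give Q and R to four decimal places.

v_1 = (-1, 1, -2, -1); ‖v_1‖ = 2.6458, so q_1 = (-0.3780, 0.3780, -0.7559, -0.3780).
q_1·v_2 = (-0.3780)·3 + 0.3780·(-3) + (-0.7559)·1 + (-0.3780)·3 = -4.1576.
u_2 = v_2 + 4.1576·q_1 = (1.4286, -1.4286, -2.1429, 1.4286).
‖u_2‖ = 3.2733, so q_2 = (0.4364, -0.4364, -0.6547, 0.4364).

Q = [[-0.3780, 0.4364], [0.3780, -0.4364], [-0.7559, -0.6547], [-0.3780, 0.4364]], R = [[2.6458, -4.1576], [0.0000, 3.2733]]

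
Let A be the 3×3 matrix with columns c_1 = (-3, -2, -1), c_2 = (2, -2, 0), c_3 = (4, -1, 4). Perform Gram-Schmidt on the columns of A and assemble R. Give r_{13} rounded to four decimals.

r_{13} = -3.7417

e_1 = c_1/‖c_1‖ = (-3, -2, -1)/3.7417 = (-0.8018, -0.5345, -0.2673).
r_{13} = e_1·c_3 = -3.7417.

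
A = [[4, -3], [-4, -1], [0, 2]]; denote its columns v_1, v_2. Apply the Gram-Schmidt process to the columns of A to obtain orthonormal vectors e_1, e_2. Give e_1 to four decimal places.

e_1 = v_1/‖v_1‖ = (4, -4, 0)/5.6569 = (0.7071, -0.7071, 0.0000).

e_1 = (0.7071, -0.7071, 0.0000)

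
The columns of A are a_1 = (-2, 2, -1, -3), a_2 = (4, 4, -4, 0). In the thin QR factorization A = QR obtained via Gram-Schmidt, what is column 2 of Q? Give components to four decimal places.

q_2 = (0.6475, 0.5180, -0.5504, 0.0971)

a_1 = (-2, 2, -1, -3); ‖a_1‖ = 4.2426, so q_1 = (-0.4714, 0.4714, -0.2357, -0.7071).
q_1·a_2 = (-0.4714)·4 + 0.4714·4 + (-0.2357)·(-4) + (-0.7071)·0 = 0.9428.
u_2 = a_2 − 0.9428·q_1 = (4.4444, 3.5556, -3.7778, 0.6667).
‖u_2‖ = 6.8638, so q_2 = (0.6475, 0.5180, -0.5504, 0.0971).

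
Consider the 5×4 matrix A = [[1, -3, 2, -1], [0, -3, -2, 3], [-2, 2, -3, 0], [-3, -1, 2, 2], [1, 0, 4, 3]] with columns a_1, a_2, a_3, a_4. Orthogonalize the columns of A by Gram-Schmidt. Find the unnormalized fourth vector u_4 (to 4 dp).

u_4 = (-2.0337, 2.3708, 0.4494, -0.1124, 2.5955)

q_1 = a_1/‖a_1‖ = (1, 0, -2, -3, 1)/3.8730 = (0.2582, 0.0000, -0.5164, -0.7746, 0.2582).
r_{12} = q_1·a_2 = -1.0328.
u_2 = a_2 + 1.0328·q_1 = (-2.7333, -3.0000, 1.4667, -1.8000, 0.2667).
‖u_2‖ = 4.6833, so q_2 = (-0.5836, -0.6406, 0.3132, -0.3843, 0.0569).
r_{13} = q_1·a_3 = 1.5492; r_{23} = q_2·a_3 = -1.3666.
u_3 = a_3 − 1.5492·q_1 + 1.3666·q_2 = (0.8024, -2.8754, -1.7720, 2.6748, 3.6778).
‖u_3‖ = 5.7212, so q_3 = (0.1403, -0.5026, -0.3097, 0.4675, 0.6428).
r_{14} = q_1·a_4 = -1.0328; r_{24} = q_2·a_4 = -1.9360; r_{34} = q_3·a_4 = 1.2155.
u_4 = a_4 + 1.0328·q_1 + 1.9360·q_2 − 1.2155·q_3 = (-2.0337, 2.3708, 0.4494, -0.1124, 2.5955).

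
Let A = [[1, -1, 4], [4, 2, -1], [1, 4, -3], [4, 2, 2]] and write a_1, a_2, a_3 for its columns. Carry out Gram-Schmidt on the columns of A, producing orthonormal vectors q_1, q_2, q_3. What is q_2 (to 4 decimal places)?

a_1 = (1, 4, 1, 4); ‖a_1‖ = 5.8310, so q_1 = (0.1715, 0.6860, 0.1715, 0.6860).
q_1·a_2 = 0.1715·(-1) + 0.6860·2 + 0.1715·4 + 0.6860·2 = 3.2585.
u_2 = a_2 − 3.2585·q_1 = (-1.5588, -0.2353, 3.4412, -0.2353).
‖u_2‖ = 3.7924, so q_2 = (-0.4110, -0.0620, 0.9074, -0.0620).

q_2 = (-0.4110, -0.0620, 0.9074, -0.0620)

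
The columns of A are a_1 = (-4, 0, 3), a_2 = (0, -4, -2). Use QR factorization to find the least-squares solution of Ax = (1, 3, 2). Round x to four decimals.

a_1 = (-4, 0, 3); ‖a_1‖ = 5.0000, so q_1 = (-0.8000, 0.0000, 0.6000).
q_1·a_2 = (-0.8000)·0 + 0.0000·(-4) + 0.6000·(-2) = -1.2000.
u_2 = a_2 + 1.2000·q_1 = (-0.9600, -4.0000, -1.2800).
‖u_2‖ = 4.3081, so q_2 = (-0.2228, -0.9285, -0.2971).
Qᵀb = (0.4000, -3.6025).
Back-substitute: x_2 = -3.6025/4.3081 = -0.8362.
x_1 = (0.4000 + 1.2000·(-0.8362))/5.0000 = -0.1207.

x = (-0.1207, -0.8362)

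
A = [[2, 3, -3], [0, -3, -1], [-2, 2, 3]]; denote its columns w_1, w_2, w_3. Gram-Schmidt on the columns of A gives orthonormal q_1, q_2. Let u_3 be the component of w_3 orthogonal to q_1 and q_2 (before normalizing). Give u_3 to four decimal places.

u_3 = (-0.3488, -0.5814, -0.3488)

w_1 = (2, 0, -2); ‖w_1‖ = 2.8284, so q_1 = (0.7071, 0.0000, -0.7071).
q_1·w_2 = 0.7071·3 + 0.0000·(-3) + (-0.7071)·2 = 0.7071.
u_2 = w_2 − 0.7071·q_1 = (2.5000, -3.0000, 2.5000).
‖u_2‖ = 4.6368, so q_2 = (0.5392, -0.6470, 0.5392).
q_1·w_3 = 0.7071·(-3) + 0.0000·(-1) + (-0.7071)·3 = -4.2426; q_2·w_3 = 0.5392·(-3) + (-0.6470)·(-1) + 0.5392·3 = 0.6470.
u_3 = w_3 + 4.2426·q_1 − 0.6470·q_2 = (-0.3488, -0.5814, -0.3488).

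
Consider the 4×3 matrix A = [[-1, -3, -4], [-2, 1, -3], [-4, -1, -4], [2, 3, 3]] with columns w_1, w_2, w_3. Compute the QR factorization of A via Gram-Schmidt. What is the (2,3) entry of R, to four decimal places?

q_1 = w_1/‖w_1‖ = (-1, -2, -4, 2)/5.0000 = (-0.2000, -0.4000, -0.8000, 0.4000).
r_{12} = q_1·w_2 = 2.2000.
u_2 = w_2 − 2.2000·q_1 = (-2.5600, 1.8800, 0.7600, 2.1200).
‖u_2‖ = 3.8936, so q_2 = (-0.6575, 0.4828, 0.1952, 0.5445).
r_{23} = q_2·w_3 = 2.0341.

r_{23} = 2.0341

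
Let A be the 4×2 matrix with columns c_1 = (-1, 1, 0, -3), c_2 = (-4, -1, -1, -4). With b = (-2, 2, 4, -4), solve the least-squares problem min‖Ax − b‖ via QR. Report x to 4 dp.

x = (1.8389, -0.2819)

e_1 = c_1/‖c_1‖ = (-1, 1, 0, -3)/3.3166 = (-0.3015, 0.3015, 0.0000, -0.9045).
r_{12} = e_1·c_2 = 4.5227.
u_2 = c_2 − 4.5227·e_1 = (-2.6364, -2.3636, -1.0000, 0.0909).
‖u_2‖ = 3.6804, so e_2 = (-0.7163, -0.6422, -0.2717, 0.0247).
Qᵀb = (4.8242, -1.0374).
Back-substitute: x_2 = -1.0374/3.6804 = -0.2819.
x_1 = (4.8242 − 4.5227·(-0.2819))/3.3166 = 1.8389.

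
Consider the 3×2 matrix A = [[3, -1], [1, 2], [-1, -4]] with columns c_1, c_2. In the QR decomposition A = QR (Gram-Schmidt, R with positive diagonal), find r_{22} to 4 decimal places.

r_{22} = 4.4924

q_1 = c_1/‖c_1‖ = (3, 1, -1)/3.3166 = (0.9045, 0.3015, -0.3015).
r_{12} = q_1·c_2 = 0.9045.
u_2 = c_2 − 0.9045·q_1 = (-1.8182, 1.7273, -3.7273).
r_{22} = ‖u_2‖ = 4.4924.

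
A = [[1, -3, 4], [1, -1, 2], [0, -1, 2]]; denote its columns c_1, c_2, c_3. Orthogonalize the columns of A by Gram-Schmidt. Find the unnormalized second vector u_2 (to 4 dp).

c_1 = (1, 1, 0); ‖c_1‖ = 1.4142, so q_1 = (0.7071, 0.7071, 0.0000).
q_1·c_2 = 0.7071·(-3) + 0.7071·(-1) + 0.0000·(-1) = -2.8284.
u_2 = c_2 + 2.8284·q_1 = (-1.0000, 1.0000, -1.0000).

u_2 = (-1.0000, 1.0000, -1.0000)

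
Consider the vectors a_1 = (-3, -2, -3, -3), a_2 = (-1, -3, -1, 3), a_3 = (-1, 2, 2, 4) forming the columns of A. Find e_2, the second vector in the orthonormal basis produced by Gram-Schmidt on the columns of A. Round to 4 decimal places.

e_1 = a_1/‖a_1‖ = (-3, -2, -3, -3)/5.5678 = (-0.5388, -0.3592, -0.5388, -0.5388).
r_{12} = e_1·a_2 = 0.5388.
u_2 = a_2 − 0.5388·e_1 = (-0.7097, -2.8065, -0.7097, 3.2903).
‖u_2‖ = 4.4396, so e_2 = (-0.1599, -0.6321, -0.1599, 0.7411).

e_2 = (-0.1599, -0.6321, -0.1599, 0.7411)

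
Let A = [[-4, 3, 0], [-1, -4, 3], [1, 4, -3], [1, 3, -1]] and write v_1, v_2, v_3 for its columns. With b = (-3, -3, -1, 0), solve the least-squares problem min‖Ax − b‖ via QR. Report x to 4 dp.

v_1 = (-4, -1, 1, 1); ‖v_1‖ = 4.3589, so e_1 = (-0.9177, -0.2294, 0.2294, 0.2294).
e_1·v_2 = (-0.9177)·3 + (-0.2294)·(-4) + 0.2294·4 + 0.2294·3 = -0.2294.
u_2 = v_2 + 0.2294·e_1 = (2.7895, -4.0526, 4.0526, 3.0526).
‖u_2‖ = 7.0673, so e_2 = (0.3947, -0.5734, 0.5734, 0.4319).
e_1·v_3 = (-0.9177)·0 + (-0.2294)·3 + 0.2294·(-3) + 0.2294·(-1) = -1.6059; e_2·v_3 = 0.3947·0 + (-0.5734)·3 + 0.5734·(-3) + 0.4319·(-1) = -3.8725.
u_3 = v_3 + 1.6059·e_1 + 3.8725·e_2 = (0.0548, 0.4110, -0.4110, 1.0411).
‖u_3‖ = 1.1936, so e_3 = (0.0459, 0.3443, -0.3443, 0.8722).
Qᵀb = (3.2118, -0.0372, -0.8263).
Back-substitute: x_3 = -0.8263/1.1936 = -0.6923.
x_2 = (-0.0372 + 3.8725·(-0.6923))/7.0673 = -0.3846.
x_1 = (3.2118 + 0.2294·(-0.3846) + 1.6059·(-0.6923))/4.3589 = 0.4615.

x = (0.4615, -0.3846, -0.6923)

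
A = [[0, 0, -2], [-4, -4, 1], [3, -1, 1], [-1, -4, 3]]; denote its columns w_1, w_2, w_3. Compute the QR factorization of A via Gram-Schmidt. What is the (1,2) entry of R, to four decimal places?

r_{12} = 3.3340

w_1 = (0, -4, 3, -1); ‖w_1‖ = 5.0990, so e_1 = (0.0000, -0.7845, 0.5883, -0.1961).
r_{12} = e_1·w_2 = 3.3340.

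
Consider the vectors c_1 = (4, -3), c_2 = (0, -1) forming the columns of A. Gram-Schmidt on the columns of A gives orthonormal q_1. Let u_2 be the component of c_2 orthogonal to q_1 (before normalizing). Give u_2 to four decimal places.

u_2 = (-0.4800, -0.6400)

c_1 = (4, -3); ‖c_1‖ = 5.0000, so q_1 = (0.8000, -0.6000).
q_1·c_2 = 0.8000·0 + (-0.6000)·(-1) = 0.6000.
u_2 = c_2 − 0.6000·q_1 = (-0.4800, -0.6400).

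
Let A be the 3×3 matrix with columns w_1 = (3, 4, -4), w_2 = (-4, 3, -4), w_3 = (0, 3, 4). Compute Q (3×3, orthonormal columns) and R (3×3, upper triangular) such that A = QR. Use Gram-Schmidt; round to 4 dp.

e_1 = w_1/‖w_1‖ = (3, 4, -4)/6.4031 = (0.4685, 0.6247, -0.6247).
r_{12} = e_1·w_2 = 2.4988.
u_2 = w_2 − 2.4988·e_1 = (-5.1707, 1.4390, -2.4390).
‖u_2‖ = 5.8954, so e_2 = (-0.8771, 0.2441, -0.4137).
r_{13} = e_1·w_3 = -0.6247; r_{23} = e_2·w_3 = -0.9226.
u_3 = w_3 + 0.6247·e_1 + 0.9226·e_2 = (-0.5165, 3.6154, 3.2281).
‖u_3‖ = 4.8743, so e_3 = (-0.1060, 0.7417, 0.6623).

Q = [[0.4685, -0.8771, -0.1060], [0.6247, 0.2441, 0.7417], [-0.6247, -0.4137, 0.6623]], R = [[6.4031, 2.4988, -0.6247], [0.0000, 5.8954, -0.9226], [0.0000, 0.0000, 4.8743]]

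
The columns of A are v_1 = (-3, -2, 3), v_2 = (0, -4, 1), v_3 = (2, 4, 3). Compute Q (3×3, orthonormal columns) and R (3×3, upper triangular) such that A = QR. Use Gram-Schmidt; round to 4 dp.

e_1 = v_1/‖v_1‖ = (-3, -2, 3)/4.6904 = (-0.6396, -0.4264, 0.6396).
r_{12} = e_1·v_2 = 2.3452.
u_2 = v_2 − 2.3452·e_1 = (1.5000, -3.0000, -0.5000).
‖u_2‖ = 3.3912, so e_2 = (0.4423, -0.8847, -0.1474).
r_{13} = e_1·v_3 = -1.0660; r_{23} = e_2·v_3 = -3.0963.
u_3 = v_3 + 1.0660·e_1 + 3.0963·e_2 = (2.6877, 0.8063, 3.2253).
‖u_3‖ = 4.2751, so e_3 = (0.6287, 0.1886, 0.7544).

Q = [[-0.6396, 0.4423, 0.6287], [-0.4264, -0.8847, 0.1886], [0.6396, -0.1474, 0.7544]], R = [[4.6904, 2.3452, -1.0660], [0.0000, 3.3912, -3.0963], [0.0000, 0.0000, 4.2751]]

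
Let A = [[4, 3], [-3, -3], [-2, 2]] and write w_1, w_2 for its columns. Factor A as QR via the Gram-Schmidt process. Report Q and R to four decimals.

Q = [[0.7428, 0.1889], [-0.5571, -0.3578], [-0.3714, 0.9145]], R = [[5.3852, 3.1568], [0.0000, 3.4691]]

e_1 = w_1/‖w_1‖ = (4, -3, -2)/5.3852 = (0.7428, -0.5571, -0.3714).
r_{12} = e_1·w_2 = 3.1568.
u_2 = w_2 − 3.1568·e_1 = (0.6552, -1.2414, 3.1724).
‖u_2‖ = 3.4691, so e_2 = (0.1889, -0.3578, 0.9145).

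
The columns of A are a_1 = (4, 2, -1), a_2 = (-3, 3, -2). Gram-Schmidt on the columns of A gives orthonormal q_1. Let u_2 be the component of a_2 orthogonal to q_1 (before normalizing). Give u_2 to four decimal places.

a_1 = (4, 2, -1); ‖a_1‖ = 4.5826, so q_1 = (0.8729, 0.4364, -0.2182).
q_1·a_2 = 0.8729·(-3) + 0.4364·3 + (-0.2182)·(-2) = -0.8729.
u_2 = a_2 + 0.8729·q_1 = (-2.2381, 3.3810, -2.1905).

u_2 = (-2.2381, 3.3810, -2.1905)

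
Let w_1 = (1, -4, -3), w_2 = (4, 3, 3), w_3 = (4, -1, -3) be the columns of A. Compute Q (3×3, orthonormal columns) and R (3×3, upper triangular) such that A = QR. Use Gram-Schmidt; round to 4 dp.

Q = [[0.1961, 0.9728, 0.1230], [-0.7845, 0.0804, 0.6149], [-0.5883, 0.2171, -0.7789]], R = [[5.0990, -3.3340, 3.3340], [0.0000, 4.7838, 3.1597], [0.0000, 0.0000, 2.2138]]

e_1 = w_1/‖w_1‖ = (1, -4, -3)/5.0990 = (0.1961, -0.7845, -0.5883).
r_{12} = e_1·w_2 = -3.3340.
u_2 = w_2 + 3.3340·e_1 = (4.6538, 0.3846, 1.0385).
‖u_2‖ = 4.7838, so e_2 = (0.9728, 0.0804, 0.2171).
r_{13} = e_1·w_3 = 3.3340; r_{23} = e_2·w_3 = 3.1597.
u_3 = w_3 − 3.3340·e_1 − 3.1597·e_2 = (0.2723, 1.3613, -1.7244).
‖u_3‖ = 2.2138, so e_3 = (0.1230, 0.6149, -0.7789).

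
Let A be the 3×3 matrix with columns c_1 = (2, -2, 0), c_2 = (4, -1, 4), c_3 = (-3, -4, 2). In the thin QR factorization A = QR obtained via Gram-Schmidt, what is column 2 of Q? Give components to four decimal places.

c_1 = (2, -2, 0); ‖c_1‖ = 2.8284, so q_1 = (0.7071, -0.7071, 0.0000).
q_1·c_2 = 0.7071·4 + (-0.7071)·(-1) + 0.0000·4 = 3.5355.
u_2 = c_2 − 3.5355·q_1 = (1.5000, 1.5000, 4.0000).
‖u_2‖ = 4.5277, so q_2 = (0.3313, 0.3313, 0.8835).

q_2 = (0.3313, 0.3313, 0.8835)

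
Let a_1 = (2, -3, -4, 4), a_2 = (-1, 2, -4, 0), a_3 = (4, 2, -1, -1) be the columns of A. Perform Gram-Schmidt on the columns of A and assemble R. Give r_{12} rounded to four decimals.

r_{12} = 1.1926

e_1 = a_1/‖a_1‖ = (2, -3, -4, 4)/6.7082 = (0.2981, -0.4472, -0.5963, 0.5963).
r_{12} = e_1·a_2 = 1.1926.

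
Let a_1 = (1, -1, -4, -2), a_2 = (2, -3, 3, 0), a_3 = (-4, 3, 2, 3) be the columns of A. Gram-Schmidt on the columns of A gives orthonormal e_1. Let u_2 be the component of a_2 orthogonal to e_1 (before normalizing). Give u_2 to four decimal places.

e_1 = a_1/‖a_1‖ = (1, -1, -4, -2)/4.6904 = (0.2132, -0.2132, -0.8528, -0.4264).
r_{12} = e_1·a_2 = -1.4924.
u_2 = a_2 + 1.4924·e_1 = (2.3182, -3.3182, 1.7273, -0.6364).

u_2 = (2.3182, -3.3182, 1.7273, -0.6364)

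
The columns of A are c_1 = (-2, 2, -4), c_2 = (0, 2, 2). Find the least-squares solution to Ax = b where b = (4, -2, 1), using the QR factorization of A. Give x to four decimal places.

e_1 = c_1/‖c_1‖ = (-2, 2, -4)/4.8990 = (-0.4082, 0.4082, -0.8165).
r_{12} = e_1·c_2 = -0.8165.
u_2 = c_2 + 0.8165·e_1 = (-0.3333, 2.3333, 1.3333).
‖u_2‖ = 2.7080, so e_2 = (-0.1231, 0.8616, 0.4924).
Qᵀb = (-3.2660, -1.7233).
Back-substitute: x_2 = -1.7233/2.7080 = -0.6364.
x_1 = (-3.2660 + 0.8165·(-0.6364))/4.8990 = -0.7727.

x = (-0.7727, -0.6364)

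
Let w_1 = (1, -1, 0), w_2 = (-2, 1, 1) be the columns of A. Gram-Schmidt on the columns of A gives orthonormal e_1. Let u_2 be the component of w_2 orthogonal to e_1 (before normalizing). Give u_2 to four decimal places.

u_2 = (-0.5000, -0.5000, 1.0000)

w_1 = (1, -1, 0); ‖w_1‖ = 1.4142, so e_1 = (0.7071, -0.7071, 0.0000).
e_1·w_2 = 0.7071·(-2) + (-0.7071)·1 + 0.0000·1 = -2.1213.
u_2 = w_2 + 2.1213·e_1 = (-0.5000, -0.5000, 1.0000).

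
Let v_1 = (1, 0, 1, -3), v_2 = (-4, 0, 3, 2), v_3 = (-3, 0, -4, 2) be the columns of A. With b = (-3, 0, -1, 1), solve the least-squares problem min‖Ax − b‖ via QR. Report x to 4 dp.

x = (0.3220, 0.3729, 0.6102)

q_1 = v_1/‖v_1‖ = (1, 0, 1, -3)/3.3166 = (0.3015, 0.0000, 0.3015, -0.9045).
r_{12} = q_1·v_2 = -2.1106.
u_2 = v_2 + 2.1106·q_1 = (-3.3636, 0.0000, 3.6364, 0.0909).
‖u_2‖ = 4.9543, so q_2 = (-0.6789, 0.0000, 0.7340, 0.0183).
r_{13} = q_1·v_3 = -3.9196; r_{23} = q_2·v_3 = -0.8624.
u_3 = v_3 + 3.9196·q_1 + 0.8624·q_2 = (-2.4037, 0.0000, -2.1852, -1.5296).
‖u_3‖ = 3.5906, so q_3 = (-0.6694, 0.0000, -0.6086, -0.4260).
Qᵀb = (-2.1106, 1.3212, 2.1909).
Back-substitute: x_3 = 2.1909/3.5906 = 0.6102.
x_2 = (1.3212 + 0.8624·0.6102)/4.9543 = 0.3729.
x_1 = (-2.1106 + 2.1106·0.3729 + 3.9196·0.6102)/3.3166 = 0.3220.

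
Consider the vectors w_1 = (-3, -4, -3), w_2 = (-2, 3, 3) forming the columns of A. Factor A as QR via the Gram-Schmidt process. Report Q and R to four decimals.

w_1 = (-3, -4, -3); ‖w_1‖ = 5.8310, so e_1 = (-0.5145, -0.6860, -0.5145).
e_1·w_2 = (-0.5145)·(-2) + (-0.6860)·3 + (-0.5145)·3 = -2.5725.
u_2 = w_2 + 2.5725·e_1 = (-3.3235, 1.2353, 1.6765).
‖u_2‖ = 3.9220, so e_2 = (-0.8474, 0.3150, 0.4274).

Q = [[-0.5145, -0.8474], [-0.6860, 0.3150], [-0.5145, 0.4274]], R = [[5.8310, -2.5725], [0.0000, 3.9220]]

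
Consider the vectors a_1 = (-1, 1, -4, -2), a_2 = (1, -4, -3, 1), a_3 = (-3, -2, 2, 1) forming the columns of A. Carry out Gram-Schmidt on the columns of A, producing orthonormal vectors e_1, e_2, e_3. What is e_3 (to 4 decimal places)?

e_1 = a_1/‖a_1‖ = (-1, 1, -4, -2)/4.6904 = (-0.2132, 0.2132, -0.8528, -0.4264).
r_{12} = e_1·a_2 = 1.0660.
u_2 = a_2 − 1.0660·e_1 = (1.2273, -4.2273, -2.0909, 1.4545).
‖u_2‖ = 5.0856, so e_2 = (0.2413, -0.8312, -0.4111, 0.2860).
r_{13} = e_1·a_3 = -1.9188; r_{23} = e_2·a_3 = 0.4022.
u_3 = a_3 + 1.9188·e_1 − 0.4022·e_2 = (-3.5062, -1.2566, 0.5290, 0.0668).
‖u_3‖ = 3.7625, so e_3 = (-0.9319, -0.3340, 0.1406, 0.0177).

e_3 = (-0.9319, -0.3340, 0.1406, 0.0177)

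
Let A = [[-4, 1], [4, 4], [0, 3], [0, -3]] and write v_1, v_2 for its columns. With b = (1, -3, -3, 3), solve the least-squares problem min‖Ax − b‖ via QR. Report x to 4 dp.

x = (-0.2172, -0.7541)

v_1 = (-4, 4, 0, 0); ‖v_1‖ = 5.6569, so e_1 = (-0.7071, 0.7071, 0.0000, 0.0000).
e_1·v_2 = (-0.7071)·1 + 0.7071·4 + 0.0000·3 + 0.0000·(-3) = 2.1213.
u_2 = v_2 − 2.1213·e_1 = (2.5000, 2.5000, 3.0000, -3.0000).
‖u_2‖ = 5.5227, so e_2 = (0.4527, 0.4527, 0.5432, -0.5432).
Qᵀb = (-2.8284, -4.1646).
Back-substitute: x_2 = -4.1646/5.5227 = -0.7541.
x_1 = (-2.8284 − 2.1213·(-0.7541))/5.6569 = -0.2172.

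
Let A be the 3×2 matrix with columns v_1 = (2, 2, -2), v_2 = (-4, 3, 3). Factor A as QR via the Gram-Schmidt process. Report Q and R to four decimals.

Q = [[0.5774, -0.4981], [0.5774, 0.8093], [-0.5774, 0.3113]], R = [[3.4641, -2.3094], [0.0000, 5.3541]]

e_1 = v_1/‖v_1‖ = (2, 2, -2)/3.4641 = (0.5774, 0.5774, -0.5774).
r_{12} = e_1·v_2 = -2.3094.
u_2 = v_2 + 2.3094·e_1 = (-2.6667, 4.3333, 1.6667).
‖u_2‖ = 5.3541, so e_2 = (-0.4981, 0.8093, 0.3113).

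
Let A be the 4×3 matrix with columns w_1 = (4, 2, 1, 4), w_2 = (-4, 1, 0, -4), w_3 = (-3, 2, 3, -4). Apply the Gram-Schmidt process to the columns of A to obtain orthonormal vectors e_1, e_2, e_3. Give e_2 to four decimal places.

w_1 = (4, 2, 1, 4); ‖w_1‖ = 6.0828, so e_1 = (0.6576, 0.3288, 0.1644, 0.6576).
e_1·w_2 = 0.6576·(-4) + 0.3288·1 + 0.1644·0 + 0.6576·(-4) = -4.9320.
u_2 = w_2 + 4.9320·e_1 = (-0.7568, 2.6216, 0.8108, -0.7568).
‖u_2‖ = 2.9454, so e_2 = (-0.2569, 0.8901, 0.2753, -0.2569).

e_2 = (-0.2569, 0.8901, 0.2753, -0.2569)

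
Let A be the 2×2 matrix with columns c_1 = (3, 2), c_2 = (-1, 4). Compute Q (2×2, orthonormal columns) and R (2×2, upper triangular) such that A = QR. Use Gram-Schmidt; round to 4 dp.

Q = [[0.8321, -0.5547], [0.5547, 0.8321]], R = [[3.6056, 1.3868], [0.0000, 3.8829]]

q_1 = c_1/‖c_1‖ = (3, 2)/3.6056 = (0.8321, 0.5547).
r_{12} = q_1·c_2 = 1.3868.
u_2 = c_2 − 1.3868·q_1 = (-2.1538, 3.2308).
‖u_2‖ = 3.8829, so q_2 = (-0.5547, 0.8321).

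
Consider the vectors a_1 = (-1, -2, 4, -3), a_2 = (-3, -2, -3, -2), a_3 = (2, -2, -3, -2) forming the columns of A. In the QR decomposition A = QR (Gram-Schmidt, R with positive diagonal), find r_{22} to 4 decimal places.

a_1 = (-1, -2, 4, -3); ‖a_1‖ = 5.4772, so q_1 = (-0.1826, -0.3651, 0.7303, -0.5477).
q_1·a_2 = (-0.1826)·(-3) + (-0.3651)·(-2) + 0.7303·(-3) + (-0.5477)·(-2) = 0.1826.
u_2 = a_2 − 0.1826·q_1 = (-2.9667, -1.9333, -3.1333, -1.9000).
r_{22} = ‖u_2‖ = 5.0957.

r_{22} = 5.0957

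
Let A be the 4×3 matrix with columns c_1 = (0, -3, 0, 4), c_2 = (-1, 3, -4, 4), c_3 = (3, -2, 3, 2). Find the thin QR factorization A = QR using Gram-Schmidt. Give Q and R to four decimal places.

e_1 = c_1/‖c_1‖ = (0, -3, 0, 4)/5.0000 = (0.0000, -0.6000, 0.0000, 0.8000).
r_{12} = e_1·c_2 = 1.4000.
u_2 = c_2 − 1.4000·e_1 = (-1.0000, 3.8400, -4.0000, 2.8800).
‖u_2‖ = 6.3277, so e_2 = (-0.1580, 0.6069, -0.6321, 0.4551).
r_{13} = e_1·c_3 = 2.8000; r_{23} = e_2·c_3 = -2.6740.
u_3 = c_3 − 2.8000·e_1 + 2.6740·e_2 = (2.5774, 1.3027, 1.3097, 0.9770).
‖u_3‖ = 3.3181, so e_3 = (0.7768, 0.3926, 0.3947, 0.2944).

Q = [[0.0000, -0.1580, 0.7768], [-0.6000, 0.6069, 0.3926], [0.0000, -0.6321, 0.3947], [0.8000, 0.4551, 0.2944]], R = [[5.0000, 1.4000, 2.8000], [0.0000, 6.3277, -2.6740], [0.0000, 0.0000, 3.3181]]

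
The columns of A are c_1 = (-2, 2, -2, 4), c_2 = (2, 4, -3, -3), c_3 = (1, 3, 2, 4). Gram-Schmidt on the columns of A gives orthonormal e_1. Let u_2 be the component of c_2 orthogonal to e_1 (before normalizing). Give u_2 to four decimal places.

u_2 = (1.8571, 4.1429, -3.1429, -2.7143)

c_1 = (-2, 2, -2, 4); ‖c_1‖ = 5.2915, so e_1 = (-0.3780, 0.3780, -0.3780, 0.7559).
e_1·c_2 = (-0.3780)·2 + 0.3780·4 + (-0.3780)·(-3) + 0.7559·(-3) = -0.3780.
u_2 = c_2 + 0.3780·e_1 = (1.8571, 4.1429, -3.1429, -2.7143).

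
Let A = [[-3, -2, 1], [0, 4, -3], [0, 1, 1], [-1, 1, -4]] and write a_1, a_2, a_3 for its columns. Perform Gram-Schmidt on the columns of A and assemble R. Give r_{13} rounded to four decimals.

q_1 = a_1/‖a_1‖ = (-3, 0, 0, -1)/3.1623 = (-0.9487, 0.0000, 0.0000, -0.3162).
r_{13} = q_1·a_3 = 0.3162.

r_{13} = 0.3162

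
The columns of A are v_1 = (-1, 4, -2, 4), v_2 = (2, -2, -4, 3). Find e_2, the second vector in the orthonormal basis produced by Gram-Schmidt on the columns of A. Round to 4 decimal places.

v_1 = (-1, 4, -2, 4); ‖v_1‖ = 6.0828, so e_1 = (-0.1644, 0.6576, -0.3288, 0.6576).
e_1·v_2 = (-0.1644)·2 + 0.6576·(-2) + (-0.3288)·(-4) + 0.6576·3 = 1.6440.
u_2 = v_2 − 1.6440·e_1 = (2.2703, -3.0811, -3.4595, 1.9189).
‖u_2‖ = 5.5043, so e_2 = (0.4125, -0.5598, -0.6285, 0.3486).

e_2 = (0.4125, -0.5598, -0.6285, 0.3486)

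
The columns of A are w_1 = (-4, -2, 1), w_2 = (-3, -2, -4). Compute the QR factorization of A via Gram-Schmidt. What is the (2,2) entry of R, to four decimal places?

w_1 = (-4, -2, 1); ‖w_1‖ = 4.5826, so q_1 = (-0.8729, -0.4364, 0.2182).
q_1·w_2 = (-0.8729)·(-3) + (-0.4364)·(-2) + 0.2182·(-4) = 2.6186.
u_2 = w_2 − 2.6186·q_1 = (-0.7143, -0.8571, -4.5714).
r_{22} = ‖u_2‖ = 4.7056.

r_{22} = 4.7056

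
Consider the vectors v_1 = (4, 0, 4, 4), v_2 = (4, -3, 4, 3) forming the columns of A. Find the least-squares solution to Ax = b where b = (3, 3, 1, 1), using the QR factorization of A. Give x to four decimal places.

v_1 = (4, 0, 4, 4); ‖v_1‖ = 6.9282, so e_1 = (0.5774, 0.0000, 0.5774, 0.5774).
e_1·v_2 = 0.5774·4 + 0.0000·(-3) + 0.5774·4 + 0.5774·3 = 6.3509.
u_2 = v_2 − 6.3509·e_1 = (0.3333, -3.0000, 0.3333, -0.6667).
‖u_2‖ = 3.1091, so e_2 = (0.1072, -0.9649, 0.1072, -0.2144).
Qᵀb = (2.8868, -2.6803).
Back-substitute: x_2 = -2.6803/3.1091 = -0.8621.
x_1 = (2.8868 − 6.3509·(-0.8621))/6.9282 = 1.2069.

x = (1.2069, -0.8621)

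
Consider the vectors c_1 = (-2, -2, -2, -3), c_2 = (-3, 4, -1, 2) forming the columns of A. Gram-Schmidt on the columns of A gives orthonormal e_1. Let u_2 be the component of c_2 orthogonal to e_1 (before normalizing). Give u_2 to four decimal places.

u_2 = (-3.5714, 3.4286, -1.5714, 1.1429)

e_1 = c_1/‖c_1‖ = (-2, -2, -2, -3)/4.5826 = (-0.4364, -0.4364, -0.4364, -0.6547).
r_{12} = e_1·c_2 = -1.3093.
u_2 = c_2 + 1.3093·e_1 = (-3.5714, 3.4286, -1.5714, 1.1429).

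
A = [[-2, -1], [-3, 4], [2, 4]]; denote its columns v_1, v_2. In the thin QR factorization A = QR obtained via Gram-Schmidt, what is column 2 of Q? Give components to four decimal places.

v_1 = (-2, -3, 2); ‖v_1‖ = 4.1231, so q_1 = (-0.4851, -0.7276, 0.4851).
q_1·v_2 = (-0.4851)·(-1) + (-0.7276)·4 + 0.4851·4 = -0.4851.
u_2 = v_2 + 0.4851·q_1 = (-1.2353, 3.6471, 4.2353).
‖u_2‖ = 5.7240, so q_2 = (-0.2158, 0.6371, 0.7399).

q_2 = (-0.2158, 0.6371, 0.7399)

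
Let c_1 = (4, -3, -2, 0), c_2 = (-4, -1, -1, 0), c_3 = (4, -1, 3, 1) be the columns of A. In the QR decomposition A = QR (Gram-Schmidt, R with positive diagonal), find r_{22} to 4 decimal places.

q_1 = c_1/‖c_1‖ = (4, -3, -2, 0)/5.3852 = (0.7428, -0.5571, -0.3714, 0.0000).
r_{12} = q_1·c_2 = -2.0426.
u_2 = c_2 + 2.0426·q_1 = (-2.4828, -2.1379, -1.7586, 0.0000).
r_{22} = ‖u_2‖ = 3.7185.

r_{22} = 3.7185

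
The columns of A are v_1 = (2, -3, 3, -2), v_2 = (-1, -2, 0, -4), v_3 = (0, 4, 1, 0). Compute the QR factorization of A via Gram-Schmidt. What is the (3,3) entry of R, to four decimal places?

q_1 = v_1/‖v_1‖ = (2, -3, 3, -2)/5.0990 = (0.3922, -0.5883, 0.5883, -0.3922).
r_{12} = q_1·v_2 = 2.3534.
u_2 = v_2 − 2.3534·q_1 = (-1.9231, -0.6154, -1.3846, -3.0769).
‖u_2‖ = 3.9321, so q_2 = (-0.4891, -0.1565, -0.3521, -0.7825).
r_{13} = q_1·v_3 = -1.7650; r_{23} = q_2·v_3 = -0.9781.
u_3 = v_3 + 1.7650·q_1 + 0.9781·q_2 = (0.2139, 2.8085, 1.6940, -1.4577).
r_{33} = ‖u_3‖ = 3.5955.

r_{33} = 3.5955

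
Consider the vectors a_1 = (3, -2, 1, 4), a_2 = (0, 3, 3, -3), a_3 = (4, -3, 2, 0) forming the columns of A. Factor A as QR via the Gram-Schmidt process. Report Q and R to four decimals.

Q = [[0.5477, 0.3397, 0.4030], [-0.3651, 0.4529, -0.6575], [0.1826, 0.7926, 0.0212], [0.7303, -0.2265, -0.6363]], R = [[5.4772, -2.7386, 3.6515], [0.0000, 4.4159, 1.5852], [0.0000, 0.0000, 3.6268]]

e_1 = a_1/‖a_1‖ = (3, -2, 1, 4)/5.4772 = (0.5477, -0.3651, 0.1826, 0.7303).
r_{12} = e_1·a_2 = -2.7386.
u_2 = a_2 + 2.7386·e_1 = (1.5000, 2.0000, 3.5000, -1.0000).
‖u_2‖ = 4.4159, so e_2 = (0.3397, 0.4529, 0.7926, -0.2265).
r_{13} = e_1·a_3 = 3.6515; r_{23} = e_2·a_3 = 1.5852.
u_3 = a_3 − 3.6515·e_1 − 1.5852·e_2 = (1.4615, -2.3846, 0.0769, -2.3077).
‖u_3‖ = 3.6268, so e_3 = (0.4030, -0.6575, 0.0212, -0.6363).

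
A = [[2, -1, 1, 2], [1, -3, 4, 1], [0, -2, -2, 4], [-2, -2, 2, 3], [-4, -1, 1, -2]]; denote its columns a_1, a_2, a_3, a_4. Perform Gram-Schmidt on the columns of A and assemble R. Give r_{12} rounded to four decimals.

r_{12} = 0.6000

e_1 = a_1/‖a_1‖ = (2, 1, 0, -2, -4)/5.0000 = (0.4000, 0.2000, 0.0000, -0.4000, -0.8000).
r_{12} = e_1·a_2 = 0.6000.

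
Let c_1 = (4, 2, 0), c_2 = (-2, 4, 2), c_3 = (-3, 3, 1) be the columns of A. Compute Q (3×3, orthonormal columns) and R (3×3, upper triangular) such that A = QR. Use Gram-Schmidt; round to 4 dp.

c_1 = (4, 2, 0); ‖c_1‖ = 4.4721, so q_1 = (0.8944, 0.4472, 0.0000).
q_1·c_2 = 0.8944·(-2) + 0.4472·4 + 0.0000·2 = 0.0000.
u_2 = c_2 + 0.0000·q_1 = (-2.0000, 4.0000, 2.0000).
‖u_2‖ = 4.8990, so q_2 = (-0.4082, 0.8165, 0.4082).
q_1·c_3 = 0.8944·(-3) + 0.4472·3 + 0.0000·1 = -1.3416; q_2·c_3 = (-0.4082)·(-3) + 0.8165·3 + 0.4082·1 = 4.0825.
u_3 = c_3 + 1.3416·q_1 − 4.0825·q_2 = (-0.1333, 0.2667, -0.6667).
‖u_3‖ = 0.7303, so q_3 = (-0.1826, 0.3651, -0.9129).

Q = [[0.8944, -0.4082, -0.1826], [0.4472, 0.8165, 0.3651], [0.0000, 0.4082, -0.9129]], R = [[4.4721, 0.0000, -1.3416], [0.0000, 4.8990, 4.0825], [0.0000, 0.0000, 0.7303]]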